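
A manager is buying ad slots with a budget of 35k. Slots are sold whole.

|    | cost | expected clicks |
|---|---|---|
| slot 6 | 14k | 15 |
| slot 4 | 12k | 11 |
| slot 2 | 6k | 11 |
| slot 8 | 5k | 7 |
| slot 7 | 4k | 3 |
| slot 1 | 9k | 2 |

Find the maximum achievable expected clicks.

37

This is a 0-1 knapsack instance.
slot 6 + slot 4 + slot 2: cost 14 + 12 + 6 = 32 ≤ 35, expected clicks 15 + 11 + 11 = 37.
slot 6 + slot 2 + slot 8 + slot 7: cost 14 + 6 + 5 + 4 = 29 ≤ 35, expected clicks 15 + 11 + 7 + 3 = 36.
Best is slot 6, slot 4, and slot 2 with total expected clicks 37.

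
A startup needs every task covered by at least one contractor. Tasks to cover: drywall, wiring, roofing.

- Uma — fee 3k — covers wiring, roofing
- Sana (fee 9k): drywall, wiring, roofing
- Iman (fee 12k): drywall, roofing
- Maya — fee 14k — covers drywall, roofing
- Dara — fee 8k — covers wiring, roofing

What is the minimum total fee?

9

The greedy cost-per-new-task heuristic would pick Uma and Sana for 12, but a cheaper cover exists.
Sana alone covers drywall, wiring, roofing — every task.
Total fee: 9.
No cover costs less than 9.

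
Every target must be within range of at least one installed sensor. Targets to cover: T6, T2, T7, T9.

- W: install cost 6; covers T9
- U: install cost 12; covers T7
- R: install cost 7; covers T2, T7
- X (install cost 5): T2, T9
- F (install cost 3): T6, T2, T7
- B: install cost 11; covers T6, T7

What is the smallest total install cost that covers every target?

8

Choose X and F: together they cover T6, T2, T7, T9 — every target.
Total install cost: 5 + 3 = 8.
No cover costs less than 8.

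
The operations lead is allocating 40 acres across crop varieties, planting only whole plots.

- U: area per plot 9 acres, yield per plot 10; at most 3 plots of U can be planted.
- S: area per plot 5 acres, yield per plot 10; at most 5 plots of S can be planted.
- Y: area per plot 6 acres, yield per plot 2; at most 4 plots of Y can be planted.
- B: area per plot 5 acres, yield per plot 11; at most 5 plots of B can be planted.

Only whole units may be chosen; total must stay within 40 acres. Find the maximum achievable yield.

85

This is a bounded integer knapsack.
4×S and 4×B: area 40 ≤ 40, yield 4·10 + 4·11 = 84.
3×S and 5×B: area 40 ≤ 40, yield 3·10 + 5·11 = 85.
Best is 85.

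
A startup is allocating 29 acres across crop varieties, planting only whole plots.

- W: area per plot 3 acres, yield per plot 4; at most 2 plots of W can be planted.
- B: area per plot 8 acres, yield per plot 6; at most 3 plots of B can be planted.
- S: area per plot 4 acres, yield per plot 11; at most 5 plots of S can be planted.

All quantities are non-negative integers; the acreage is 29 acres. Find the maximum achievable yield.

S has the best ratio (11/4); taking only S gives at most 5×11 = 55 (stopped by the supply cap of 5).
Mixing does better — 2×W and 5×S: area 26 ≤ 29, yield 2·4 + 5·11 = 63.

63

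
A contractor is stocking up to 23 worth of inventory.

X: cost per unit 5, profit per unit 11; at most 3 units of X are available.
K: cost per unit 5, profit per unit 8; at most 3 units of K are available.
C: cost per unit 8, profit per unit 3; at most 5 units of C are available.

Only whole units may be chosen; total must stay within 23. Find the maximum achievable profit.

This is a bounded integer knapsack.
X has the best ratio (11/5); taking only X gives at most 3×11 = 33 (stopped by the supply cap of 3).
Mixing does better — 3×X and 1×K: cost 20 ≤ 23, profit 3·11 + 1·8 = 41.

41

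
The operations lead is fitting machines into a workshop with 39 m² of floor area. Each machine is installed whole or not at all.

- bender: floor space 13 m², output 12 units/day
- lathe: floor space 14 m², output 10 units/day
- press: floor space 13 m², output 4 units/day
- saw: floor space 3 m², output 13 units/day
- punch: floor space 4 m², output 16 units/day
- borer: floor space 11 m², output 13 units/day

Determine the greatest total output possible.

Take bender, saw, punch, and borer: floor space 13 + 3 + 4 + 11 = 31 ≤ 39, output 12 + 13 + 16 + 13 = 54.
No other feasible combination does better.

54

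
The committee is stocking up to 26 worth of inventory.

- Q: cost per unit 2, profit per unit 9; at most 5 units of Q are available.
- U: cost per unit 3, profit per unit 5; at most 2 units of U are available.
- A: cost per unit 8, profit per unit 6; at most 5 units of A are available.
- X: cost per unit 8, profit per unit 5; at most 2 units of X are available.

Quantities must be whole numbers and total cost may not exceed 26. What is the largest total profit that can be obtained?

61

5×Q, 2×U, and 1×X: cost 24 ≤ 26, profit 5·9 + 2·5 + 1·5 = 60.
5×Q, 2×U, and 1×A: cost 24 ≤ 26, profit 5·9 + 2·5 + 1·6 = 61.
Best is 61.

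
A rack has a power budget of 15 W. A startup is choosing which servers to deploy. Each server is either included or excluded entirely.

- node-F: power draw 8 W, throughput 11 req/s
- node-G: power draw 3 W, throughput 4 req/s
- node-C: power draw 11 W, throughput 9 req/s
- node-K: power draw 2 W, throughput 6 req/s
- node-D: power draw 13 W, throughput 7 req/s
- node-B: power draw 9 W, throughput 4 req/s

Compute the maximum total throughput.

This is an integer program with binary decision variables.
node-F + node-K: power draw 8 + 2 = 10 ≤ 15, throughput 11 + 6 = 17.
node-F + node-G: power draw 8 + 3 = 11 ≤ 15, throughput 11 + 4 = 15.
node-F + node-G + node-K: power draw 8 + 3 + 2 = 13 ≤ 15, throughput 11 + 4 + 6 = 21.
Best is node-F, node-G, and node-K with total throughput 21.

21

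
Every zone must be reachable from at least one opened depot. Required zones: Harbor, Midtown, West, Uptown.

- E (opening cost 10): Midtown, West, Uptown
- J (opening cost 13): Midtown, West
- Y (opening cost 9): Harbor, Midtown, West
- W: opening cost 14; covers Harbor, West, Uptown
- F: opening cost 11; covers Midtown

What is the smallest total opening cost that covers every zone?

19

Choose E and Y: together they cover Harbor, Midtown, West, Uptown — every zone.
Total opening cost: 10 + 9 = 19.
No cover costs less than 19.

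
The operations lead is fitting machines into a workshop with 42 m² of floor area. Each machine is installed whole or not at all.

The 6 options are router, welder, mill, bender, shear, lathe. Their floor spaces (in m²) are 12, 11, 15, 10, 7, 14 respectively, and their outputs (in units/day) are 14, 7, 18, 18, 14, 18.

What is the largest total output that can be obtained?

57

Treat it as a binary knapsack problem.
Allowing fractional choices, the relaxed optimum would be about 63.2, but machines are indivisible.
welder + bender + shear + lathe: floor space 11 + 10 + 7 + 14 = 42 ≤ 42, output 7 + 18 + 14 + 18 = 57.
router + welder + bender + shear: floor space 12 + 11 + 10 + 7 = 40 ≤ 42, output 14 + 7 + 18 + 14 = 53.
mill + bender + lathe: floor space 15 + 10 + 14 = 39 ≤ 42, output 18 + 18 + 18 = 54.
Best is welder, bender, shear, and lathe with total output 57.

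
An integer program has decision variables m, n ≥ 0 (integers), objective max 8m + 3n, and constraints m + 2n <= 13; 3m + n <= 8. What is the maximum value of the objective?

(m,n)=(1,5) is feasible, giving 23.
(m,n)=(1,4) is feasible, giving 20.
The best lattice point is (1,5), giving 23.

23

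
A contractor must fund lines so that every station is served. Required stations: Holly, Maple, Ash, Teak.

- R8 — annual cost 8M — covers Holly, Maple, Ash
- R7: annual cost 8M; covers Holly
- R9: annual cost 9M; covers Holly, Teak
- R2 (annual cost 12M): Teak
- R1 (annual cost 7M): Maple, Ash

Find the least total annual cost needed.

16

The greedy cost-per-new-station heuristic would pick R8 and R9 for 17, but a cheaper cover exists.
Choose R9 and R1: together they cover Holly, Maple, Ash, Teak — every station.
Total annual cost: 9 + 7 = 16.
No cover costs less than 16.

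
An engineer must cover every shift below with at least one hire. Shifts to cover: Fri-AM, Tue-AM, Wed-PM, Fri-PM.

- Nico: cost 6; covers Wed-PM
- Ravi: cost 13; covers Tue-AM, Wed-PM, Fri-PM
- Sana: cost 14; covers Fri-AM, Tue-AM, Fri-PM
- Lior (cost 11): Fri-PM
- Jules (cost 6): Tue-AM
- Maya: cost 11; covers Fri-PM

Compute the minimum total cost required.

20

This is a weighted set-cover instance.
Choose Nico and Sana: together they cover Fri-AM, Tue-AM, Wed-PM, Fri-PM — every shift.
Total cost: 6 + 14 = 20.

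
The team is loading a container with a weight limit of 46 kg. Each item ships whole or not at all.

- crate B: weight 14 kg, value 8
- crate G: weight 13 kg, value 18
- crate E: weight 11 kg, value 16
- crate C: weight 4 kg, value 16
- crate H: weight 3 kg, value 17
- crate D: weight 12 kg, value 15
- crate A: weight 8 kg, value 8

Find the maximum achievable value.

82

This is a 0-1 knapsack instance.
Take crate G, crate E, crate C, crate H, and crate D: weight 13 + 11 + 4 + 3 + 12 = 43 ≤ 46, value 18 + 16 + 16 + 17 + 15 = 82.
No other feasible combination does better.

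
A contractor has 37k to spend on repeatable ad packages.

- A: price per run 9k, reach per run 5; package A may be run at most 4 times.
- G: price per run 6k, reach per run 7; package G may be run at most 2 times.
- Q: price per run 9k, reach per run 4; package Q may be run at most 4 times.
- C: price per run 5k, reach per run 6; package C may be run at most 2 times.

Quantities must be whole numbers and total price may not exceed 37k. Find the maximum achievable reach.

31

2×G, 1×Q, and 2×C: price 31 ≤ 37, reach 2·7 + 1·4 + 2·6 = 30.
1×A, 2×G, and 2×C: price 31 ≤ 37, reach 1·5 + 2·7 + 2·6 = 31.
Best is 31.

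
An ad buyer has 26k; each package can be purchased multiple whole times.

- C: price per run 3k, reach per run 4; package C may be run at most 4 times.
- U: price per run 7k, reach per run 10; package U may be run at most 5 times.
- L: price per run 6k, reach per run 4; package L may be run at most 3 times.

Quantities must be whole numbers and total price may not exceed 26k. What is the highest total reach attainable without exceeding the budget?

36

U has the best ratio (10/7); taking only U gives at most 3×10 = 30 (stopped by the price limit).
Mixing does better — 4×C and 2×U: price 26 ≤ 26, reach 4·4 + 2·10 = 36.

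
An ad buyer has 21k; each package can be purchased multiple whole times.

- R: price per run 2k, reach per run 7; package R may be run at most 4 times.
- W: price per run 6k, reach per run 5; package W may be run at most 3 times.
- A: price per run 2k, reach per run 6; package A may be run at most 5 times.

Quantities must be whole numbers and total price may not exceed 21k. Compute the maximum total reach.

58

R has the best ratio (7/2); taking only R gives at most 4×7 = 28 (stopped by the supply cap of 4).
Mixing does better — 4×R and 5×A: price 18 ≤ 21, reach 4·7 + 5·6 = 58.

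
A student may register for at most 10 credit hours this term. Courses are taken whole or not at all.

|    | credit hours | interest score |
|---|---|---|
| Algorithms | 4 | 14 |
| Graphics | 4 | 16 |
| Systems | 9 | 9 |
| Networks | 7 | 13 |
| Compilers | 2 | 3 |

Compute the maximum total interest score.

Treat it as a binary knapsack problem.
Take Algorithms, Graphics, and Compilers: credit hours 4 + 4 + 2 = 10 ≤ 10, interest score 14 + 16 + 3 = 33.
No other feasible combination does better.

33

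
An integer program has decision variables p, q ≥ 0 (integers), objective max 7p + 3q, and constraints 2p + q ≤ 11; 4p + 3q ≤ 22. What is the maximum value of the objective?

35

The continuous relaxation peaks at (5.5, 0) with value 38.50; rounding to a feasible lattice point costs some objective.
(p,q)=(5,0): 2·5+1·0=10≤11, 4·5+3·0=20≤22, objective 35.
(p,q)=(4,1): 2·4+1·1=9≤11, 4·4+3·1=19≤22, objective 31.
(p,q)=(4,0): 2·4+1·0=8≤11, 4·4+3·0=16≤22, objective 28.
No feasible integer point exceeds 35.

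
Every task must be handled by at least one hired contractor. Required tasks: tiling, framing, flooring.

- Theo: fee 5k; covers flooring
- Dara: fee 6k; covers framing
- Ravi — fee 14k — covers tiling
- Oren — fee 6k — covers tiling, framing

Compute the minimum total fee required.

11

This is a weighted set-cover instance.
Choose Theo and Oren: together they cover tiling, framing, flooring — every task.
Total fee: 5 + 6 = 11.
No cover costs less than 11.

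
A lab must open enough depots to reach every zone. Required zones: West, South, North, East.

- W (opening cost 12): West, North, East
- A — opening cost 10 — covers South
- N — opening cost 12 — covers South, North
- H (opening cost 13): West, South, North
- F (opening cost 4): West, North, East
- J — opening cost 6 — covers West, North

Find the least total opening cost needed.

14

This is a weighted set-cover instance.
Choose A and F: together they cover West, South, North, East — every zone.
Total opening cost: 10 + 4 = 14.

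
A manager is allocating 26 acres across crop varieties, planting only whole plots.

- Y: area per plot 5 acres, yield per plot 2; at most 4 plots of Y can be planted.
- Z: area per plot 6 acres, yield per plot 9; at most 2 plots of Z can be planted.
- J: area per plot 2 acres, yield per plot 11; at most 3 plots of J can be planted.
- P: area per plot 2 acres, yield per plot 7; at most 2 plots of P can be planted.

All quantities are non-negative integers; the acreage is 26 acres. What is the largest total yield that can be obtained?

This is a bounded integer knapsack.
J has the best ratio (11/2); taking only J gives at most 3×11 = 33 (stopped by the supply cap of 3).
Mixing does better — 2×Z, 3×J, and 2×P: area 22 ≤ 26, yield 2·9 + 3·11 + 2·7 = 65.

65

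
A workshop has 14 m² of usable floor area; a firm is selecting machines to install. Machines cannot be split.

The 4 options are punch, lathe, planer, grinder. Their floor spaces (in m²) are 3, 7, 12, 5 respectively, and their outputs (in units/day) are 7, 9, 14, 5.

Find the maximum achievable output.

Take punch and lathe: floor space 3 + 7 = 10 ≤ 14, output 7 + 9 = 16.
No other feasible combination does better.

16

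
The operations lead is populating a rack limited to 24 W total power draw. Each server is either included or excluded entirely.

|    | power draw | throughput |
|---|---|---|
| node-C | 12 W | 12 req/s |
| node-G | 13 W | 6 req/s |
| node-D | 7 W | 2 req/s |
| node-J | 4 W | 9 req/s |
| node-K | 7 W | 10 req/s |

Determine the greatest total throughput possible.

node-G + node-J + node-K: power draw 13 + 4 + 7 = 24 ≤ 24, throughput 6 + 9 + 10 = 25.
node-C + node-D + node-J: power draw 12 + 7 + 4 = 23 ≤ 24, throughput 12 + 2 + 9 = 23.
node-C + node-J + node-K: power draw 12 + 4 + 7 = 23 ≤ 24, throughput 12 + 9 + 10 = 31.
Best is node-C, node-J, and node-K with total throughput 31.

31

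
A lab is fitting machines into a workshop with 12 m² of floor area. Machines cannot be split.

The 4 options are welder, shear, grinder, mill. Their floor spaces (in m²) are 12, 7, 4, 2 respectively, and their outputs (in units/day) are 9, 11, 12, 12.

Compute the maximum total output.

Take grinder and mill: floor space 4 + 2 = 6 ≤ 12, output 12 + 12 = 24.
No other feasible combination does better.

24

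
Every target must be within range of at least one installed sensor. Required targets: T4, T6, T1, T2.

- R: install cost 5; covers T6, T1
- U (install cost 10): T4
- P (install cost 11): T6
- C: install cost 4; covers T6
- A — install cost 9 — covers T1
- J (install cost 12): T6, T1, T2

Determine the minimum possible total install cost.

This is a weighted set-cover instance.
The greedy cost-per-new-target heuristic would pick R, U, and J for 27, but a cheaper cover exists.
Choose U and J: together they cover T4, T6, T1, T2 — every target.
Total install cost: 10 + 12 = 22.
No cover costs less than 22.

22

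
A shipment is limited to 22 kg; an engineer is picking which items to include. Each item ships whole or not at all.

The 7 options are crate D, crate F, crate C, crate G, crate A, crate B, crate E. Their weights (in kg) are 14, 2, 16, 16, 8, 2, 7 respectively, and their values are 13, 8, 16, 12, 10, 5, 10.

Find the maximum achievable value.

Take crate F, crate A, crate B, and crate E: weight 2 + 8 + 2 + 7 = 19 ≤ 22, value 8 + 10 + 5 + 10 = 33.
No other feasible combination does better.

33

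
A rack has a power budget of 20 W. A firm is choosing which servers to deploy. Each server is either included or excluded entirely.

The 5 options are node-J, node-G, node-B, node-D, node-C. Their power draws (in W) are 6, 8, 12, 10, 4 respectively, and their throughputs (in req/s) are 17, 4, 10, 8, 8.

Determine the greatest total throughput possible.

33

This is an integer program with binary decision variables.
Take node-J, node-D, and node-C: power draw 6 + 10 + 4 = 20 ≤ 20, throughput 17 + 8 + 8 = 33.
No other feasible combination does better.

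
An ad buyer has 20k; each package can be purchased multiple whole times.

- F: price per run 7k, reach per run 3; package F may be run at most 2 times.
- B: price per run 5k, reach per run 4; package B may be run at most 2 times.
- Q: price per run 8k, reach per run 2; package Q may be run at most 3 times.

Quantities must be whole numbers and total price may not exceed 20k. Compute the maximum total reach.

This is a bounded integer knapsack.
1×F and 2×B: price 17 ≤ 20, reach 1·3 + 2·4 = 11.
2×B and 1×Q: price 18 ≤ 20, reach 2·4 + 1·2 = 10.
Best is 11.

11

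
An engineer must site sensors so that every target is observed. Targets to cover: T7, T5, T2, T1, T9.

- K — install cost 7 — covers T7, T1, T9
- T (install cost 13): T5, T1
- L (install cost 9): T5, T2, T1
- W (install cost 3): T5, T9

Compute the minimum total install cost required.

Choose K and L: together they cover T7, T5, T2, T1, T9 — every target.
Total install cost: 7 + 9 = 16.

16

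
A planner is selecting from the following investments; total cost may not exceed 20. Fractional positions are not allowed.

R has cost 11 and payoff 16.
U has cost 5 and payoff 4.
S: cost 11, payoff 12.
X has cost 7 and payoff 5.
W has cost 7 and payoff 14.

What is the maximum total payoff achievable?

30

Allowing fractional choices, the relaxed optimum would be about 32.2, but investments are indivisible.
R + W: cost 11 + 7 = 18 ≤ 20, payoff 16 + 14 = 30.
U + X + W: cost 5 + 7 + 7 = 19 ≤ 20, payoff 4 + 5 + 14 = 23.
S + W: cost 11 + 7 = 18 ≤ 20, payoff 12 + 14 = 26.
Best is R and W with total payoff 30.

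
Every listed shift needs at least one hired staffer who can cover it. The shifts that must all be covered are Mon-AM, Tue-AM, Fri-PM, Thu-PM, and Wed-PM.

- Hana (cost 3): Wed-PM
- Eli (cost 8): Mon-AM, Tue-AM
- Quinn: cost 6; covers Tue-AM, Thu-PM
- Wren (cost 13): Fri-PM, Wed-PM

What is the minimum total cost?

27

The greedy cost-per-new-shift heuristic would pick Hana, Quinn, Eli, and Wren for 30, but a cheaper cover exists.
Choose Eli, Quinn, and Wren: together they cover Mon-AM, Tue-AM, Fri-PM, Thu-PM, Wed-PM — every shift.
Total cost: 8 + 6 + 13 = 27.
No cover costs less than 27.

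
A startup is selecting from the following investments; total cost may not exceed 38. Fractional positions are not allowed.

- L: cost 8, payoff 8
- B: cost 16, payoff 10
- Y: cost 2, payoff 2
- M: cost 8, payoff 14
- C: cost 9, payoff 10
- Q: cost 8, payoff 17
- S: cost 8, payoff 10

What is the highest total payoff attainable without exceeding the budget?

53

Allowing fractional choices, the relaxed optimum would be about 56.0, but investments are indivisible.
Y + M + C + Q + S: cost 2 + 8 + 9 + 8 + 8 = 35 ≤ 38, payoff 2 + 14 + 10 + 17 + 10 = 53.
L + Y + M + Q + S: cost 8 + 2 + 8 + 8 + 8 = 34 ≤ 38, payoff 8 + 2 + 14 + 17 + 10 = 51.
M + C + Q + S: cost 8 + 9 + 8 + 8 = 33 ≤ 38, payoff 14 + 10 + 17 + 10 = 51.
Best is Y, M, C, Q, and S with total payoff 53.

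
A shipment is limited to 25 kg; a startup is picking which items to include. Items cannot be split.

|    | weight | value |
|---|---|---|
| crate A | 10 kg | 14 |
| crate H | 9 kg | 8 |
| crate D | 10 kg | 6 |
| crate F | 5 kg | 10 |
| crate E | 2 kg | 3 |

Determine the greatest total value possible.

32

Allowing fractional choices, the relaxed optimum would be about 34.1, but items are indivisible.
crate A + crate F + crate E: weight 10 + 5 + 2 = 17 ≤ 25, value 14 + 10 + 3 = 27.
crate A + crate D + crate F: weight 10 + 10 + 5 = 25 ≤ 25, value 14 + 6 + 10 = 30.
crate A + crate H + crate F: weight 10 + 9 + 5 = 24 ≤ 25, value 14 + 8 + 10 = 32.
Best is crate A, crate H, and crate F with total value 32.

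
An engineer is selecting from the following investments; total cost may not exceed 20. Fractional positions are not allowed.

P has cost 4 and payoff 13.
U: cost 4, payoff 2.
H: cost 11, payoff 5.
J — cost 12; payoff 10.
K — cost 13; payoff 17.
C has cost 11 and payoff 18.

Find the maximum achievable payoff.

P + U + C: cost 4 + 4 + 11 = 19 ≤ 20, payoff 13 + 2 + 18 = 33.
P + C: cost 4 + 11 = 15 ≤ 20, payoff 13 + 18 = 31.
Best is P, U, and C with total payoff 33.

33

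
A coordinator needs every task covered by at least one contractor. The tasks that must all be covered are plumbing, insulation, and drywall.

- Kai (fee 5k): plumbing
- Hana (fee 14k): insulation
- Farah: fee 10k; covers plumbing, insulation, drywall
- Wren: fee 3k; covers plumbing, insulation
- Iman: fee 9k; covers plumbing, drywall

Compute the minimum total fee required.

This is an integer covering problem.
The greedy cost-per-new-task heuristic would pick Wren and Iman for 12, but a cheaper cover exists.
Farah alone covers plumbing, insulation, drywall — every task.
Total fee: 10.
No cover costs less than 10.

10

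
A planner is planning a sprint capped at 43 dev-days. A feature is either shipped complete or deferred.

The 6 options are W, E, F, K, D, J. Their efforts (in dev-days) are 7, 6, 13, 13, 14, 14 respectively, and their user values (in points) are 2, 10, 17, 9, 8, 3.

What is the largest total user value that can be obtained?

W + E + F + D: effort 7 + 6 + 13 + 14 = 40 ≤ 43, user value 2 + 10 + 17 + 8 = 37.
W + E + F + K: effort 7 + 6 + 13 + 13 = 39 ≤ 43, user value 2 + 10 + 17 + 9 = 38.
Best is W, E, F, and K with total user value 38.

38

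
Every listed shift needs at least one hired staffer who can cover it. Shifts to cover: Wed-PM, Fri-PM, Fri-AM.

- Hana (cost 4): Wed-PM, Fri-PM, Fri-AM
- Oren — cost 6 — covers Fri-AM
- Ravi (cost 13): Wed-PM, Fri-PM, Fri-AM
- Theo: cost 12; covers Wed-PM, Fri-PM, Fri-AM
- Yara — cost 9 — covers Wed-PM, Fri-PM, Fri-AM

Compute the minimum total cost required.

4

Hana alone covers Wed-PM, Fri-PM, Fri-AM — every shift.
Total cost: 4.
No cover costs less than 4.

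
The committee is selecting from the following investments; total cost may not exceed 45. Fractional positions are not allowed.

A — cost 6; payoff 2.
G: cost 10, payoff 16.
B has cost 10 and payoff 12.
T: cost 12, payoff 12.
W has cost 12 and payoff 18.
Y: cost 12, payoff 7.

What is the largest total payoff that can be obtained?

58

Allowing fractional choices, the relaxed optimum would be about 58.6, but investments are indivisible.
G + B + T + W: cost 10 + 10 + 12 + 12 = 44 ≤ 45, payoff 16 + 12 + 12 + 18 = 58.
G + B + W + Y: cost 10 + 10 + 12 + 12 = 44 ≤ 45, payoff 16 + 12 + 18 + 7 = 53.
A + G + B + W: cost 6 + 10 + 10 + 12 = 38 ≤ 45, payoff 2 + 16 + 12 + 18 = 48.
Best is G, B, T, and W with total payoff 58.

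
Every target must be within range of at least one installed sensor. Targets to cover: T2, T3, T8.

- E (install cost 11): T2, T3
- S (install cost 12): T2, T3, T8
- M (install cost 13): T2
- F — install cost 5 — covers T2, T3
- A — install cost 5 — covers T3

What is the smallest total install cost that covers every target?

12

The greedy cost-per-new-target heuristic would pick F and S for 17, but a cheaper cover exists.
S alone covers T2, T3, T8 — every target.
Total install cost: 12.
No cover costs less than 12.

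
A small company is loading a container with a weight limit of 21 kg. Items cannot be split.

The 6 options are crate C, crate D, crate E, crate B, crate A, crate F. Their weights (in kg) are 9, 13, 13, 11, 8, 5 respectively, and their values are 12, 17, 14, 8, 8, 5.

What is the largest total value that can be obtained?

Allowing fractional choices, the relaxed optimum would be about 27.7, but items are indivisible.
crate D + crate A: weight 13 + 8 = 21 ≤ 21, value 17 + 8 = 25.
crate E + crate A: weight 13 + 8 = 21 ≤ 21, value 14 + 8 = 22.
crate D + crate F: weight 13 + 5 = 18 ≤ 21, value 17 + 5 = 22.
Best is crate D and crate A with total value 25.

25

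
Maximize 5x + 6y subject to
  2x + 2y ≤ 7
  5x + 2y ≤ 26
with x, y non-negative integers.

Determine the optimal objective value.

18

(x,y)=(0,3) is feasible, giving 18.
(x,y)=(1,2) is feasible, giving 17.
No feasible integer point exceeds 18.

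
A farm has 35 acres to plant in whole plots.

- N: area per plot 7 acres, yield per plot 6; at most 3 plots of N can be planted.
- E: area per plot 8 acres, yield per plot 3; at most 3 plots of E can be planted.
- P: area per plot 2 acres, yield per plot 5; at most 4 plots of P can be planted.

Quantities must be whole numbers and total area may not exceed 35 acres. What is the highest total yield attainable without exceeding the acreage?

38

Take 3×N and 4×P: area 29 ≤ 35, yield 3·6 + 4·5 = 38.
P has the best ratio (5/2) and is taken to its limit of 4; remaining capacity is filled optimally with the others.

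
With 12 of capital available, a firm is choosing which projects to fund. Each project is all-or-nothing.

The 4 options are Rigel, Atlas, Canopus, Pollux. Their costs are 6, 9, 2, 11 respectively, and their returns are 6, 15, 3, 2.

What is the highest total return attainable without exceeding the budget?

Atlas + Canopus: cost 9 + 2 = 11 ≤ 12, return 15 + 3 = 18.
Atlas: cost 9 ≤ 12, return 15.
Best is Atlas and Canopus with total return 18.

18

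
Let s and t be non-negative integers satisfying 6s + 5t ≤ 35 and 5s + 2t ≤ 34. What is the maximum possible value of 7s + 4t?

The continuous relaxation peaks at (5.83, 0) with value 40.83; rounding to a feasible lattice point costs some objective.
(s,t)=(5,1): 6·5+5·1=35≤35, 5·5+2·1=27≤34, objective 39.
(s,t)=(4,2): 6·4+5·2=34≤35, 5·4+2·2=24≤34, objective 36.
(s,t)=(5,0): 6·5+5·0=30≤35, 5·5+2·0=25≤34, objective 35.
(s,t)=(4,1): 6·4+5·1=29≤35, 5·4+2·1=22≤34, objective 32.
The best lattice point is (5,1), giving 39.

39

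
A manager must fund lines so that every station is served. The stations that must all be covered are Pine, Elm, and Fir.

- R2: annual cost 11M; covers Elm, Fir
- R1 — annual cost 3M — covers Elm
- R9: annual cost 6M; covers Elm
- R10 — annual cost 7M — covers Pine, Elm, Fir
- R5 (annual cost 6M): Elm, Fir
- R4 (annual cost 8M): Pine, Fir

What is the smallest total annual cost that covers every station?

7

R10 alone covers Pine, Elm, Fir — every station.
Total annual cost: 7.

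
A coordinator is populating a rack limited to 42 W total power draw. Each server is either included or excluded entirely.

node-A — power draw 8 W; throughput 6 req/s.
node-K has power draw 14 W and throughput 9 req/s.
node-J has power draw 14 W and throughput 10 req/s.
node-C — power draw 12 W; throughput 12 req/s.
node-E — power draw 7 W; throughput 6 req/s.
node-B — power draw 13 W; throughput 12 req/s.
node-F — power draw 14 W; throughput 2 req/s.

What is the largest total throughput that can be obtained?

node-A + node-J + node-C + node-E: power draw 8 + 14 + 12 + 7 = 41 ≤ 42, throughput 6 + 10 + 12 + 6 = 34.
node-A + node-C + node-E + node-B: power draw 8 + 12 + 7 + 13 = 40 ≤ 42, throughput 6 + 12 + 6 + 12 = 36.
node-J + node-C + node-B: power draw 14 + 12 + 13 = 39 ≤ 42, throughput 10 + 12 + 12 = 34.
Best is node-A, node-C, node-E, and node-B with total throughput 36.

36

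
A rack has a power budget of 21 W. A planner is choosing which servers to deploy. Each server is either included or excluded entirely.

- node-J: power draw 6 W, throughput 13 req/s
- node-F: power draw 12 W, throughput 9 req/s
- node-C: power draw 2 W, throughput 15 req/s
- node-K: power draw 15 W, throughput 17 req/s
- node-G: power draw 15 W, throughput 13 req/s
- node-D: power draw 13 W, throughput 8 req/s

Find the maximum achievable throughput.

Allowing fractional choices, the relaxed optimum would be about 42.7, but servers are indivisible.
node-J + node-F + node-C: power draw 6 + 12 + 2 = 20 ≤ 21, throughput 13 + 9 + 15 = 37.
node-J + node-C + node-D: power draw 6 + 2 + 13 = 21 ≤ 21, throughput 13 + 15 + 8 = 36.
node-C + node-K: power draw 2 + 15 = 17 ≤ 21, throughput 15 + 17 = 32.
Best is node-J, node-F, and node-C with total throughput 37.

37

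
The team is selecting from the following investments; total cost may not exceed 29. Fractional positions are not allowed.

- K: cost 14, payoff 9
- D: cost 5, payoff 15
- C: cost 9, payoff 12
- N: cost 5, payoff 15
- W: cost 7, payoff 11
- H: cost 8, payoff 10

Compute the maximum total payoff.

53

D + C + N + H: cost 5 + 9 + 5 + 8 = 27 ≤ 29, payoff 15 + 12 + 15 + 10 = 52.
D + N + W + H: cost 5 + 5 + 7 + 8 = 25 ≤ 29, payoff 15 + 15 + 11 + 10 = 51.
D + C + N + W: cost 5 + 9 + 5 + 7 = 26 ≤ 29, payoff 15 + 12 + 15 + 11 = 53.
Best is D, C, N, and W with total payoff 53.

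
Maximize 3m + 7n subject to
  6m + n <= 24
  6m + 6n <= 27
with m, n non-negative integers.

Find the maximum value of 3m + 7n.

28

(m,n)=(0,4): 6·0+1·4=4≤24, 6·0+6·4=24≤27, objective 28.
(m,n)=(1,3): 6·1+1·3=9≤24, 6·1+6·3=24≤27, objective 24.
(m,n)=(0,3): 6·0+1·3=3≤24, 6·0+6·3=18≤27, objective 21.
Maximum is 28 at (m,n)=(0,4).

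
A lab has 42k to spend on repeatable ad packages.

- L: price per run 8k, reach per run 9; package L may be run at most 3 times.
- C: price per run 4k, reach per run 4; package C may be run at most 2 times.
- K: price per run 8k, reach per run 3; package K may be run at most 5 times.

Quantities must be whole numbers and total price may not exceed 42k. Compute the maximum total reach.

L has the best ratio (9/8); taking only L gives at most 3×9 = 27 (stopped by the supply cap of 3).
Mixing does better — 3×L, 2×C, and 1×K: price 40 ≤ 42, reach 3·9 + 2·4 + 1·3 = 38.

38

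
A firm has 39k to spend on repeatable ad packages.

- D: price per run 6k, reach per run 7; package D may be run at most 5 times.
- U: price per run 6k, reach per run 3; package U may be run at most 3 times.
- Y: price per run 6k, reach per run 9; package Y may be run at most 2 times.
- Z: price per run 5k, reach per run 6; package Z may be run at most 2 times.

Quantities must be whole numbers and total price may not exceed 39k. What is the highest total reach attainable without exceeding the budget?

46

Take 4×D and 2×Y: price 36 ≤ 39, reach 4·7 + 2·9 = 46.
Y has the best ratio (9/6) and is taken to its limit of 2; remaining capacity is filled optimally with the others.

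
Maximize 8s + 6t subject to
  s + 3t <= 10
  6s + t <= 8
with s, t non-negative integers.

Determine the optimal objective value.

20

Relaxing integrality, the LP optimum is 24.94 at (s,t) = (0.824, 3.06), which is not an integer point.
(s,t)=(1,2): 1·1+3·2=7≤10, 6·1+1·2=8≤8, objective 20.
(s,t)=(0,3): 1·0+3·3=9≤10, 6·0+1·3=3≤8, objective 18.
(s,t)=(1,1): 1·1+3·1=4≤10, 6·1+1·1=7≤8, objective 14.
The best lattice point is (1,2), giving 20.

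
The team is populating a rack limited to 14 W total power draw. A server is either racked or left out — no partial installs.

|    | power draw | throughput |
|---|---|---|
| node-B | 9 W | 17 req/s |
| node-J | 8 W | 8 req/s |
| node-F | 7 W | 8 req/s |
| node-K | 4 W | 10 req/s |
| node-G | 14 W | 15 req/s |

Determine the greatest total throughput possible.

Allowing fractional choices, the relaxed optimum would be about 28.1, but servers are indivisible.
node-F + node-K: power draw 7 + 4 = 11 ≤ 14, throughput 8 + 10 = 18.
node-J + node-K: power draw 8 + 4 = 12 ≤ 14, throughput 8 + 10 = 18.
node-B + node-K: power draw 9 + 4 = 13 ≤ 14, throughput 17 + 10 = 27.
Best is node-B and node-K with total throughput 27.

27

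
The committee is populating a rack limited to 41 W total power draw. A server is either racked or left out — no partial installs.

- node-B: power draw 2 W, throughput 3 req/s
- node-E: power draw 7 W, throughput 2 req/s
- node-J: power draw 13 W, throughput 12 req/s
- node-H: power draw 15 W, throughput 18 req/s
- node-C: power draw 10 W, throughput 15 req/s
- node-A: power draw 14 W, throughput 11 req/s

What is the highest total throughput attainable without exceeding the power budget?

48

This is an integer program with binary decision variables.
Allowing fractional choices, the relaxed optimum would be about 48.8, but servers are indivisible.
node-B + node-J + node-H + node-C: power draw 2 + 13 + 15 + 10 = 40 ≤ 41, throughput 3 + 12 + 18 + 15 = 48.
node-B + node-H + node-C + node-A: power draw 2 + 15 + 10 + 14 = 41 ≤ 41, throughput 3 + 18 + 15 + 11 = 47.
Best is node-B, node-J, node-H, and node-C with total throughput 48.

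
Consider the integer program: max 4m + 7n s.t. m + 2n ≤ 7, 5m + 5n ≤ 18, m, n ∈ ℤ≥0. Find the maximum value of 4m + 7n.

21

(m,n)=(0,3): 1·0+2·3=6≤7, 5·0+5·3=15≤18, objective 21.
(m,n)=(1,2): 1·1+2·2=5≤7, 5·1+5·2=15≤18, objective 18.
(m,n)=(0,2): 1·0+2·2=4≤7, 5·0+5·2=10≤18, objective 14.
The best lattice point is (0,3), giving 21.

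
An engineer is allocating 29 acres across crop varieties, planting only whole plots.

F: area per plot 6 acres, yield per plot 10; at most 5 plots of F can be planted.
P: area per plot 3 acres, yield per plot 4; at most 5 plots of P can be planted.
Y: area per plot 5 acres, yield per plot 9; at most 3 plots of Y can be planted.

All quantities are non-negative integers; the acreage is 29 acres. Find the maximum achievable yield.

This is a bounded integer knapsack.
Take 4×F and 1×Y: area 29 ≤ 29, yield 4·10 + 1·9 = 49.
No other integer combination yields more.

49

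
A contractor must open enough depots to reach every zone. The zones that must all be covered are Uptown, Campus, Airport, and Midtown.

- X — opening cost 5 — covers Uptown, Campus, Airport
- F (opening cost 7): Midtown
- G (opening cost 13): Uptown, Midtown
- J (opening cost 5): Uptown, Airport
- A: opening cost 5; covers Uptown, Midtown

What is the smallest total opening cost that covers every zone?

Choose X and A: together they cover Uptown, Campus, Airport, Midtown — every zone.
Total opening cost: 5 + 5 = 10.
No cover costs less than 10.

10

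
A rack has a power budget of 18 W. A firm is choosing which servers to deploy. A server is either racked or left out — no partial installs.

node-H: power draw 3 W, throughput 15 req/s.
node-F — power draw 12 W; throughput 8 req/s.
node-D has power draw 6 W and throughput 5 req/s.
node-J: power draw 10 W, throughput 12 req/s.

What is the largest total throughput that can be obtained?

27

Allowing fractional choices, the relaxed optimum would be about 31.2, but servers are indivisible.
node-H + node-D: power draw 3 + 6 = 9 ≤ 18, throughput 15 + 5 = 20.
node-H + node-J: power draw 3 + 10 = 13 ≤ 18, throughput 15 + 12 = 27.
node-H + node-F: power draw 3 + 12 = 15 ≤ 18, throughput 15 + 8 = 23.
Best is node-H and node-J with total throughput 27.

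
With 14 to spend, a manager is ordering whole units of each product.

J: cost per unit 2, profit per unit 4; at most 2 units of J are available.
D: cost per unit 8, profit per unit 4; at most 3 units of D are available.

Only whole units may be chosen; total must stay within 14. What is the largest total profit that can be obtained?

12

1×J and 1×D: cost 10 ≤ 14, profit 1·4 + 1·4 = 8.
2×J and 1×D: cost 12 ≤ 14, profit 2·4 + 1·4 = 12.
Best is 12.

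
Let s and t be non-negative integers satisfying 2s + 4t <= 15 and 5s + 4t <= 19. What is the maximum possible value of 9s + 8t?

Relaxing integrality, the LP optimum is 36.67 at (s,t) = (1.33, 3.08), which is not an integer point.
(s,t)=(3,1): 2·3+4·1=10≤15, 5·3+4·1=19≤19, objective 35.
(s,t)=(2,2): 2·2+4·2=12≤15, 5·2+4·2=18≤19, objective 34.
Maximum is 35 at (s,t)=(3,1).

35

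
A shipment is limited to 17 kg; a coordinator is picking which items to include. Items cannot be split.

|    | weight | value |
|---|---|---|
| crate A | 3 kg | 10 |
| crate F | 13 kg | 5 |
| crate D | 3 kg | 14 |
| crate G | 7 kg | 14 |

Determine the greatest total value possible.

38

Take crate A, crate D, and crate G: weight 3 + 3 + 7 = 13 ≤ 17, value 10 + 14 + 14 = 38.
No other feasible combination does better.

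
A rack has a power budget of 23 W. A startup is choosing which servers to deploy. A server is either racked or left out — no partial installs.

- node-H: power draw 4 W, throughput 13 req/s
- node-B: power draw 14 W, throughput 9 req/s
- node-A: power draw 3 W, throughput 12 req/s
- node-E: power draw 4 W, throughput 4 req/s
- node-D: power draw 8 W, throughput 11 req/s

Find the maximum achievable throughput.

40

Allowing fractional choices, the relaxed optimum would be about 42.6, but servers are indivisible.
node-H + node-B + node-A: power draw 4 + 14 + 3 = 21 ≤ 23, throughput 13 + 9 + 12 = 34.
node-H + node-A + node-E + node-D: power draw 4 + 3 + 4 + 8 = 19 ≤ 23, throughput 13 + 12 + 4 + 11 = 40.
node-H + node-A + node-D: power draw 4 + 3 + 8 = 15 ≤ 23, throughput 13 + 12 + 11 = 36.
Best is node-H, node-A, node-E, and node-D with total throughput 40.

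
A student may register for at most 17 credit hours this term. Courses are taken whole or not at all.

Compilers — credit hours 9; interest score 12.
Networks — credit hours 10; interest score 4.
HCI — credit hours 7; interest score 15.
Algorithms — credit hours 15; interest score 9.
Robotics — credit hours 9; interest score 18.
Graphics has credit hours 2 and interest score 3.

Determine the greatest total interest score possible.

Allowing fractional choices, the relaxed optimum would be about 34.5, but courses are indivisible.
Robotics + Graphics: credit hours 9 + 2 = 11 ≤ 17, interest score 18 + 3 = 21.
HCI + Robotics: credit hours 7 + 9 = 16 ≤ 17, interest score 15 + 18 = 33.
Compilers + HCI: credit hours 9 + 7 = 16 ≤ 17, interest score 12 + 15 = 27.
Best is HCI and Robotics with total interest score 33.

33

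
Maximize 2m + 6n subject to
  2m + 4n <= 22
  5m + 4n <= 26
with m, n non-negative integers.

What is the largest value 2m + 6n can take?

32

The continuous relaxation peaks at (0, 5.5) with value 33.00; rounding to a feasible lattice point costs some objective.
(m,n)=(1,5): 2·1+4·5=22≤22, 5·1+4·5=25≤26, objective 32.
(m,n)=(0,5): 2·0+4·5=20≤22, 5·0+4·5=20≤26, objective 30.
Maximum is 32 at (m,n)=(1,5).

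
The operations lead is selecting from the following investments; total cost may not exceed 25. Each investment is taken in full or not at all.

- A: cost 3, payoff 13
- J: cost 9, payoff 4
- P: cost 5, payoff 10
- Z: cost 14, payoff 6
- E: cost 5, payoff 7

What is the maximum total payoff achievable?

34

Treat it as a binary knapsack problem.
Take A, J, P, and E: cost 3 + 9 + 5 + 5 = 22 ≤ 25, payoff 13 + 4 + 10 + 7 = 34.
No other feasible combination does better.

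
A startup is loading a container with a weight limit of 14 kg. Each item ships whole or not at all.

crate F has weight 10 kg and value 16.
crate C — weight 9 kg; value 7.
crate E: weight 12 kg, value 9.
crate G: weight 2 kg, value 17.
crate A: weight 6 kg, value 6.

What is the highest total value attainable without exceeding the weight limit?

33

Allowing fractional choices, the relaxed optimum would be about 35.0, but items are indivisible.
crate E + crate G: weight 12 + 2 = 14 ≤ 14, value 9 + 17 = 26.
crate F + crate G: weight 10 + 2 = 12 ≤ 14, value 16 + 17 = 33.
Best is crate F and crate G with total value 33.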